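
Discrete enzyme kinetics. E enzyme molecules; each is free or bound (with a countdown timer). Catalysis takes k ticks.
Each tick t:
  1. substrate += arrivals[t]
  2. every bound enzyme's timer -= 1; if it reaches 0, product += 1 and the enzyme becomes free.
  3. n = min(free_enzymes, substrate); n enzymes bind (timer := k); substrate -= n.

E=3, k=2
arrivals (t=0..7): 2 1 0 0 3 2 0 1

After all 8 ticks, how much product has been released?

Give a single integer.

Answer: 6

Derivation:
t=0: arr=2 -> substrate=0 bound=2 product=0
t=1: arr=1 -> substrate=0 bound=3 product=0
t=2: arr=0 -> substrate=0 bound=1 product=2
t=3: arr=0 -> substrate=0 bound=0 product=3
t=4: arr=3 -> substrate=0 bound=3 product=3
t=5: arr=2 -> substrate=2 bound=3 product=3
t=6: arr=0 -> substrate=0 bound=2 product=6
t=7: arr=1 -> substrate=0 bound=3 product=6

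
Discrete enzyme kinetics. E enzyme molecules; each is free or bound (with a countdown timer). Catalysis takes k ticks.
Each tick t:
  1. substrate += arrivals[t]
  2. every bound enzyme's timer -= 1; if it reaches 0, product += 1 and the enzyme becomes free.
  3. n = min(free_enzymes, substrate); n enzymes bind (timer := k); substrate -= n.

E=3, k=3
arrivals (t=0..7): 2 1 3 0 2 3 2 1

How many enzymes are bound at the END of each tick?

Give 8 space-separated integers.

Answer: 2 3 3 3 3 3 3 3

Derivation:
t=0: arr=2 -> substrate=0 bound=2 product=0
t=1: arr=1 -> substrate=0 bound=3 product=0
t=2: arr=3 -> substrate=3 bound=3 product=0
t=3: arr=0 -> substrate=1 bound=3 product=2
t=4: arr=2 -> substrate=2 bound=3 product=3
t=5: arr=3 -> substrate=5 bound=3 product=3
t=6: arr=2 -> substrate=5 bound=3 product=5
t=7: arr=1 -> substrate=5 bound=3 product=6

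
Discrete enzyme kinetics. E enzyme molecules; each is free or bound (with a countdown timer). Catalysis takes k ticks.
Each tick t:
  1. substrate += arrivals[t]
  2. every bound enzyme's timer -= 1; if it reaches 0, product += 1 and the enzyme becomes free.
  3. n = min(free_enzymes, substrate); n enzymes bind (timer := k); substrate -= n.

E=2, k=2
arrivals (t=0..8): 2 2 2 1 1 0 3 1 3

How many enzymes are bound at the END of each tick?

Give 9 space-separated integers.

Answer: 2 2 2 2 2 2 2 2 2

Derivation:
t=0: arr=2 -> substrate=0 bound=2 product=0
t=1: arr=2 -> substrate=2 bound=2 product=0
t=2: arr=2 -> substrate=2 bound=2 product=2
t=3: arr=1 -> substrate=3 bound=2 product=2
t=4: arr=1 -> substrate=2 bound=2 product=4
t=5: arr=0 -> substrate=2 bound=2 product=4
t=6: arr=3 -> substrate=3 bound=2 product=6
t=7: arr=1 -> substrate=4 bound=2 product=6
t=8: arr=3 -> substrate=5 bound=2 product=8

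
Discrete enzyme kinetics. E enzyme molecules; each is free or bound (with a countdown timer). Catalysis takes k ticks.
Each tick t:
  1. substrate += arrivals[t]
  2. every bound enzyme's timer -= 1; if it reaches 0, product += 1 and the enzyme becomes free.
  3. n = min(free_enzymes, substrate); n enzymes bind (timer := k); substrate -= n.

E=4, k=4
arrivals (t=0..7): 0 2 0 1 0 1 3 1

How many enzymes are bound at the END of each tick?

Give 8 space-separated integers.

Answer: 0 2 2 3 3 2 4 4

Derivation:
t=0: arr=0 -> substrate=0 bound=0 product=0
t=1: arr=2 -> substrate=0 bound=2 product=0
t=2: arr=0 -> substrate=0 bound=2 product=0
t=3: arr=1 -> substrate=0 bound=3 product=0
t=4: arr=0 -> substrate=0 bound=3 product=0
t=5: arr=1 -> substrate=0 bound=2 product=2
t=6: arr=3 -> substrate=1 bound=4 product=2
t=7: arr=1 -> substrate=1 bound=4 product=3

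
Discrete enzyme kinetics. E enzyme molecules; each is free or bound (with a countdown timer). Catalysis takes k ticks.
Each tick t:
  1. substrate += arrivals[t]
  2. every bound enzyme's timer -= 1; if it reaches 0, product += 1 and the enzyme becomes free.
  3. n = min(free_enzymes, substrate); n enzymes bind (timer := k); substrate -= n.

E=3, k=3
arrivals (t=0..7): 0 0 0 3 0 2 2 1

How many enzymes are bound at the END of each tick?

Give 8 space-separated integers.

Answer: 0 0 0 3 3 3 3 3

Derivation:
t=0: arr=0 -> substrate=0 bound=0 product=0
t=1: arr=0 -> substrate=0 bound=0 product=0
t=2: arr=0 -> substrate=0 bound=0 product=0
t=3: arr=3 -> substrate=0 bound=3 product=0
t=4: arr=0 -> substrate=0 bound=3 product=0
t=5: arr=2 -> substrate=2 bound=3 product=0
t=6: arr=2 -> substrate=1 bound=3 product=3
t=7: arr=1 -> substrate=2 bound=3 product=3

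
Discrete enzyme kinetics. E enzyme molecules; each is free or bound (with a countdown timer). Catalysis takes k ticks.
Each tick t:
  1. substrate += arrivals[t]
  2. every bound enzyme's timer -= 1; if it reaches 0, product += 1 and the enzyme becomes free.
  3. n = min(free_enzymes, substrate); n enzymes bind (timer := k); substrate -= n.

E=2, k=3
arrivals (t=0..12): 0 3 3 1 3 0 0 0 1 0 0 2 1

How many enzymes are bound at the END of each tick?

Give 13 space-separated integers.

Answer: 0 2 2 2 2 2 2 2 2 2 2 2 2

Derivation:
t=0: arr=0 -> substrate=0 bound=0 product=0
t=1: arr=3 -> substrate=1 bound=2 product=0
t=2: arr=3 -> substrate=4 bound=2 product=0
t=3: arr=1 -> substrate=5 bound=2 product=0
t=4: arr=3 -> substrate=6 bound=2 product=2
t=5: arr=0 -> substrate=6 bound=2 product=2
t=6: arr=0 -> substrate=6 bound=2 product=2
t=7: arr=0 -> substrate=4 bound=2 product=4
t=8: arr=1 -> substrate=5 bound=2 product=4
t=9: arr=0 -> substrate=5 bound=2 product=4
t=10: arr=0 -> substrate=3 bound=2 product=6
t=11: arr=2 -> substrate=5 bound=2 product=6
t=12: arr=1 -> substrate=6 bound=2 product=6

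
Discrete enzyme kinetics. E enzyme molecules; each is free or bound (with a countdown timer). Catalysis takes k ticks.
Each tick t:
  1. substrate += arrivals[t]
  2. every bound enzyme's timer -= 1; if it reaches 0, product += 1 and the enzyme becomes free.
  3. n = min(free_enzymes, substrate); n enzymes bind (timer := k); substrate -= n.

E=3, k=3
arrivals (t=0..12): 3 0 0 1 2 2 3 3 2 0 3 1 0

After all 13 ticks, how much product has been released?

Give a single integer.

t=0: arr=3 -> substrate=0 bound=3 product=0
t=1: arr=0 -> substrate=0 bound=3 product=0
t=2: arr=0 -> substrate=0 bound=3 product=0
t=3: arr=1 -> substrate=0 bound=1 product=3
t=4: arr=2 -> substrate=0 bound=3 product=3
t=5: arr=2 -> substrate=2 bound=3 product=3
t=6: arr=3 -> substrate=4 bound=3 product=4
t=7: arr=3 -> substrate=5 bound=3 product=6
t=8: arr=2 -> substrate=7 bound=3 product=6
t=9: arr=0 -> substrate=6 bound=3 product=7
t=10: arr=3 -> substrate=7 bound=3 product=9
t=11: arr=1 -> substrate=8 bound=3 product=9
t=12: arr=0 -> substrate=7 bound=3 product=10

Answer: 10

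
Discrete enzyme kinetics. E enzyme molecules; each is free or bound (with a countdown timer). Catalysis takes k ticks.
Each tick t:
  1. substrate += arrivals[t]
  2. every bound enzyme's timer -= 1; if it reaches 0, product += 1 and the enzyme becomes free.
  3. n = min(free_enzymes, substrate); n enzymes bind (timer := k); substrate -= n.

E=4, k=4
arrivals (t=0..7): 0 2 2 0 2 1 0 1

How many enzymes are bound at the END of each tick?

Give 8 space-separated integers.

t=0: arr=0 -> substrate=0 bound=0 product=0
t=1: arr=2 -> substrate=0 bound=2 product=0
t=2: arr=2 -> substrate=0 bound=4 product=0
t=3: arr=0 -> substrate=0 bound=4 product=0
t=4: arr=2 -> substrate=2 bound=4 product=0
t=5: arr=1 -> substrate=1 bound=4 product=2
t=6: arr=0 -> substrate=0 bound=3 product=4
t=7: arr=1 -> substrate=0 bound=4 product=4

Answer: 0 2 4 4 4 4 3 4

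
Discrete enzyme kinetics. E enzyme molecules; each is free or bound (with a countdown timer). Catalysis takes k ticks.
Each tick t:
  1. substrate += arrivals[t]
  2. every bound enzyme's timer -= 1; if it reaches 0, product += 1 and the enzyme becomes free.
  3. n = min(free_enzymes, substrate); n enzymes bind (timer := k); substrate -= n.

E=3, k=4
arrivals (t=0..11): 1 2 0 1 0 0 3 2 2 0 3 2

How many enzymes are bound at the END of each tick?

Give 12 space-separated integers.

Answer: 1 3 3 3 3 1 3 3 3 3 3 3

Derivation:
t=0: arr=1 -> substrate=0 bound=1 product=0
t=1: arr=2 -> substrate=0 bound=3 product=0
t=2: arr=0 -> substrate=0 bound=3 product=0
t=3: arr=1 -> substrate=1 bound=3 product=0
t=4: arr=0 -> substrate=0 bound=3 product=1
t=5: arr=0 -> substrate=0 bound=1 product=3
t=6: arr=3 -> substrate=1 bound=3 product=3
t=7: arr=2 -> substrate=3 bound=3 product=3
t=8: arr=2 -> substrate=4 bound=3 product=4
t=9: arr=0 -> substrate=4 bound=3 product=4
t=10: arr=3 -> substrate=5 bound=3 product=6
t=11: arr=2 -> substrate=7 bound=3 product=6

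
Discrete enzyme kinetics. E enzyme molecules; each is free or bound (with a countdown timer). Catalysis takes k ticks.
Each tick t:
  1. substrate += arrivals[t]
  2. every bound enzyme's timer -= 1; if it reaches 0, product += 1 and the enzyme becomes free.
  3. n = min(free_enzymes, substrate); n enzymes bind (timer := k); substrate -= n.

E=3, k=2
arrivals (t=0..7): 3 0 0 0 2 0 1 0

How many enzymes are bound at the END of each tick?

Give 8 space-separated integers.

Answer: 3 3 0 0 2 2 1 1

Derivation:
t=0: arr=3 -> substrate=0 bound=3 product=0
t=1: arr=0 -> substrate=0 bound=3 product=0
t=2: arr=0 -> substrate=0 bound=0 product=3
t=3: arr=0 -> substrate=0 bound=0 product=3
t=4: arr=2 -> substrate=0 bound=2 product=3
t=5: arr=0 -> substrate=0 bound=2 product=3
t=6: arr=1 -> substrate=0 bound=1 product=5
t=7: arr=0 -> substrate=0 bound=1 product=5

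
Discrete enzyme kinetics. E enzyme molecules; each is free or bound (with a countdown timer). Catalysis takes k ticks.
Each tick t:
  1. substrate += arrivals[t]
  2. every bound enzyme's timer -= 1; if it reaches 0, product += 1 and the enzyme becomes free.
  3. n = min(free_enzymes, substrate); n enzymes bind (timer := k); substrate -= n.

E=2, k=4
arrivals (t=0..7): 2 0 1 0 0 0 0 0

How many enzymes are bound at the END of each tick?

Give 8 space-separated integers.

t=0: arr=2 -> substrate=0 bound=2 product=0
t=1: arr=0 -> substrate=0 bound=2 product=0
t=2: arr=1 -> substrate=1 bound=2 product=0
t=3: arr=0 -> substrate=1 bound=2 product=0
t=4: arr=0 -> substrate=0 bound=1 product=2
t=5: arr=0 -> substrate=0 bound=1 product=2
t=6: arr=0 -> substrate=0 bound=1 product=2
t=7: arr=0 -> substrate=0 bound=1 product=2

Answer: 2 2 2 2 1 1 1 1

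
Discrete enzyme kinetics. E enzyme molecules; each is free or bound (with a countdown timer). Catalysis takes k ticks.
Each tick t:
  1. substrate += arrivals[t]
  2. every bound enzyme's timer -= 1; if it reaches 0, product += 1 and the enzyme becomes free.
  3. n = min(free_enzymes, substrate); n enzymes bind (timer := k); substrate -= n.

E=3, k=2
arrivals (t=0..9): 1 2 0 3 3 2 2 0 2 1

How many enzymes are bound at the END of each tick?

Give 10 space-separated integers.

Answer: 1 3 2 3 3 3 3 3 3 3

Derivation:
t=0: arr=1 -> substrate=0 bound=1 product=0
t=1: arr=2 -> substrate=0 bound=3 product=0
t=2: arr=0 -> substrate=0 bound=2 product=1
t=3: arr=3 -> substrate=0 bound=3 product=3
t=4: arr=3 -> substrate=3 bound=3 product=3
t=5: arr=2 -> substrate=2 bound=3 product=6
t=6: arr=2 -> substrate=4 bound=3 product=6
t=7: arr=0 -> substrate=1 bound=3 product=9
t=8: arr=2 -> substrate=3 bound=3 product=9
t=9: arr=1 -> substrate=1 bound=3 product=12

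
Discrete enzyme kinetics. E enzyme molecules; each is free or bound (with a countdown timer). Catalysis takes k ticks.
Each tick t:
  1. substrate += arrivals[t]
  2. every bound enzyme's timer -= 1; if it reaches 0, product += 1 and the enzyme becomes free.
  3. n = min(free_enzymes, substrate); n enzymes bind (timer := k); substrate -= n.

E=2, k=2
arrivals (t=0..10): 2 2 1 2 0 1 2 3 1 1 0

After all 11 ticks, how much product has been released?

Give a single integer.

t=0: arr=2 -> substrate=0 bound=2 product=0
t=1: arr=2 -> substrate=2 bound=2 product=0
t=2: arr=1 -> substrate=1 bound=2 product=2
t=3: arr=2 -> substrate=3 bound=2 product=2
t=4: arr=0 -> substrate=1 bound=2 product=4
t=5: arr=1 -> substrate=2 bound=2 product=4
t=6: arr=2 -> substrate=2 bound=2 product=6
t=7: arr=3 -> substrate=5 bound=2 product=6
t=8: arr=1 -> substrate=4 bound=2 product=8
t=9: arr=1 -> substrate=5 bound=2 product=8
t=10: arr=0 -> substrate=3 bound=2 product=10

Answer: 10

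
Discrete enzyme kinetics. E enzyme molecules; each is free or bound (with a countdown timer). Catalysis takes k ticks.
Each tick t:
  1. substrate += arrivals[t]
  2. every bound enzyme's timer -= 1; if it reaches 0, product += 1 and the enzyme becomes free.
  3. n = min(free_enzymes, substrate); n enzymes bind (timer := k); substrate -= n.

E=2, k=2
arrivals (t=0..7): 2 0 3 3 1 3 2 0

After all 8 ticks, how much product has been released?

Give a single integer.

t=0: arr=2 -> substrate=0 bound=2 product=0
t=1: arr=0 -> substrate=0 bound=2 product=0
t=2: arr=3 -> substrate=1 bound=2 product=2
t=3: arr=3 -> substrate=4 bound=2 product=2
t=4: arr=1 -> substrate=3 bound=2 product=4
t=5: arr=3 -> substrate=6 bound=2 product=4
t=6: arr=2 -> substrate=6 bound=2 product=6
t=7: arr=0 -> substrate=6 bound=2 product=6

Answer: 6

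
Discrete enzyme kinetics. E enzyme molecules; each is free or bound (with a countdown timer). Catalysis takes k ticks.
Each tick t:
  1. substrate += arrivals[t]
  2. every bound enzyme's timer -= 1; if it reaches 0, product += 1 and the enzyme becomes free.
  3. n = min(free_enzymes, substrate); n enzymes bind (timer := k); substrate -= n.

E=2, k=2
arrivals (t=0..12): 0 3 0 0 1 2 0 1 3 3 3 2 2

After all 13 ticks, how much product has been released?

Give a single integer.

t=0: arr=0 -> substrate=0 bound=0 product=0
t=1: arr=3 -> substrate=1 bound=2 product=0
t=2: arr=0 -> substrate=1 bound=2 product=0
t=3: arr=0 -> substrate=0 bound=1 product=2
t=4: arr=1 -> substrate=0 bound=2 product=2
t=5: arr=2 -> substrate=1 bound=2 product=3
t=6: arr=0 -> substrate=0 bound=2 product=4
t=7: arr=1 -> substrate=0 bound=2 product=5
t=8: arr=3 -> substrate=2 bound=2 product=6
t=9: arr=3 -> substrate=4 bound=2 product=7
t=10: arr=3 -> substrate=6 bound=2 product=8
t=11: arr=2 -> substrate=7 bound=2 product=9
t=12: arr=2 -> substrate=8 bound=2 product=10

Answer: 10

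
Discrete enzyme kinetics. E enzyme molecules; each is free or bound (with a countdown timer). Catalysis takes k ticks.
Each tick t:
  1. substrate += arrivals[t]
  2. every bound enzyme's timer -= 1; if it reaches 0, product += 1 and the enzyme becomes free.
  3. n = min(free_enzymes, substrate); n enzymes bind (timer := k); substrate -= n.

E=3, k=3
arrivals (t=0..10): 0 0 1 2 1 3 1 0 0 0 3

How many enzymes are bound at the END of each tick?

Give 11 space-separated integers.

Answer: 0 0 1 3 3 3 3 3 3 2 3

Derivation:
t=0: arr=0 -> substrate=0 bound=0 product=0
t=1: arr=0 -> substrate=0 bound=0 product=0
t=2: arr=1 -> substrate=0 bound=1 product=0
t=3: arr=2 -> substrate=0 bound=3 product=0
t=4: arr=1 -> substrate=1 bound=3 product=0
t=5: arr=3 -> substrate=3 bound=3 product=1
t=6: arr=1 -> substrate=2 bound=3 product=3
t=7: arr=0 -> substrate=2 bound=3 product=3
t=8: arr=0 -> substrate=1 bound=3 product=4
t=9: arr=0 -> substrate=0 bound=2 product=6
t=10: arr=3 -> substrate=2 bound=3 product=6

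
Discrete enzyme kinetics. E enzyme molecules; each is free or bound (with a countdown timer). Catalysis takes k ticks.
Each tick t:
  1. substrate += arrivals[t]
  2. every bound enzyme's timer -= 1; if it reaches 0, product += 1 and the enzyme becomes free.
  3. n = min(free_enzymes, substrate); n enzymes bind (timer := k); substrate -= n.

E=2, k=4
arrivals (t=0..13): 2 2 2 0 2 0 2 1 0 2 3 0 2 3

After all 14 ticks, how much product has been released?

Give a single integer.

t=0: arr=2 -> substrate=0 bound=2 product=0
t=1: arr=2 -> substrate=2 bound=2 product=0
t=2: arr=2 -> substrate=4 bound=2 product=0
t=3: arr=0 -> substrate=4 bound=2 product=0
t=4: arr=2 -> substrate=4 bound=2 product=2
t=5: arr=0 -> substrate=4 bound=2 product=2
t=6: arr=2 -> substrate=6 bound=2 product=2
t=7: arr=1 -> substrate=7 bound=2 product=2
t=8: arr=0 -> substrate=5 bound=2 product=4
t=9: arr=2 -> substrate=7 bound=2 product=4
t=10: arr=3 -> substrate=10 bound=2 product=4
t=11: arr=0 -> substrate=10 bound=2 product=4
t=12: arr=2 -> substrate=10 bound=2 product=6
t=13: arr=3 -> substrate=13 bound=2 product=6

Answer: 6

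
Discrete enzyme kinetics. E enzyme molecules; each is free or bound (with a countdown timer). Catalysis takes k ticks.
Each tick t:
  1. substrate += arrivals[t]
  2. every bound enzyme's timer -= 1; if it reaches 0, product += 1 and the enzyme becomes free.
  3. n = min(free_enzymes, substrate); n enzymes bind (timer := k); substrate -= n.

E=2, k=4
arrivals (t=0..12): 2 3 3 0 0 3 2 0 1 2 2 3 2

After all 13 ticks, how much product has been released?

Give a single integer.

t=0: arr=2 -> substrate=0 bound=2 product=0
t=1: arr=3 -> substrate=3 bound=2 product=0
t=2: arr=3 -> substrate=6 bound=2 product=0
t=3: arr=0 -> substrate=6 bound=2 product=0
t=4: arr=0 -> substrate=4 bound=2 product=2
t=5: arr=3 -> substrate=7 bound=2 product=2
t=6: arr=2 -> substrate=9 bound=2 product=2
t=7: arr=0 -> substrate=9 bound=2 product=2
t=8: arr=1 -> substrate=8 bound=2 product=4
t=9: arr=2 -> substrate=10 bound=2 product=4
t=10: arr=2 -> substrate=12 bound=2 product=4
t=11: arr=3 -> substrate=15 bound=2 product=4
t=12: arr=2 -> substrate=15 bound=2 product=6

Answer: 6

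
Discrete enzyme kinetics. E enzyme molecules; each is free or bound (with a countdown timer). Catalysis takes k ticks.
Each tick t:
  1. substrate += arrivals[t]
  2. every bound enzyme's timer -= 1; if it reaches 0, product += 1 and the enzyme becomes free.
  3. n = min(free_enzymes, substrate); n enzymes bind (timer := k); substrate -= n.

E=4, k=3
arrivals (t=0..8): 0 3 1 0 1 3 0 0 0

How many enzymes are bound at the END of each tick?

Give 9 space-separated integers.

Answer: 0 3 4 4 2 4 4 3 0

Derivation:
t=0: arr=0 -> substrate=0 bound=0 product=0
t=1: arr=3 -> substrate=0 bound=3 product=0
t=2: arr=1 -> substrate=0 bound=4 product=0
t=3: arr=0 -> substrate=0 bound=4 product=0
t=4: arr=1 -> substrate=0 bound=2 product=3
t=5: arr=3 -> substrate=0 bound=4 product=4
t=6: arr=0 -> substrate=0 bound=4 product=4
t=7: arr=0 -> substrate=0 bound=3 product=5
t=8: arr=0 -> substrate=0 bound=0 product=8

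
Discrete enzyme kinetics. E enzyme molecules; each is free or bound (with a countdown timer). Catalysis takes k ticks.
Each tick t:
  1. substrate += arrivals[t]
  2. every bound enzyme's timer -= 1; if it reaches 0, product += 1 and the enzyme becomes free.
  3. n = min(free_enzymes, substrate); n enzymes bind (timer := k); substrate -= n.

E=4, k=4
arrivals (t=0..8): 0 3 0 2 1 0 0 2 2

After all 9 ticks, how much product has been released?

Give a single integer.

t=0: arr=0 -> substrate=0 bound=0 product=0
t=1: arr=3 -> substrate=0 bound=3 product=0
t=2: arr=0 -> substrate=0 bound=3 product=0
t=3: arr=2 -> substrate=1 bound=4 product=0
t=4: arr=1 -> substrate=2 bound=4 product=0
t=5: arr=0 -> substrate=0 bound=3 product=3
t=6: arr=0 -> substrate=0 bound=3 product=3
t=7: arr=2 -> substrate=0 bound=4 product=4
t=8: arr=2 -> substrate=2 bound=4 product=4

Answer: 4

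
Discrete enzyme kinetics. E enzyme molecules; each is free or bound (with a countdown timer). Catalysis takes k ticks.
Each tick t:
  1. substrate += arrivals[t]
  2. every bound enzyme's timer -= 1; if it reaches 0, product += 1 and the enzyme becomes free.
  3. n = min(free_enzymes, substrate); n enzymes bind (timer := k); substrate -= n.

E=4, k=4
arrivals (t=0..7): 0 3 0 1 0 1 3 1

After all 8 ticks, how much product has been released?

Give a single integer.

Answer: 4

Derivation:
t=0: arr=0 -> substrate=0 bound=0 product=0
t=1: arr=3 -> substrate=0 bound=3 product=0
t=2: arr=0 -> substrate=0 bound=3 product=0
t=3: arr=1 -> substrate=0 bound=4 product=0
t=4: arr=0 -> substrate=0 bound=4 product=0
t=5: arr=1 -> substrate=0 bound=2 product=3
t=6: arr=3 -> substrate=1 bound=4 product=3
t=7: arr=1 -> substrate=1 bound=4 product=4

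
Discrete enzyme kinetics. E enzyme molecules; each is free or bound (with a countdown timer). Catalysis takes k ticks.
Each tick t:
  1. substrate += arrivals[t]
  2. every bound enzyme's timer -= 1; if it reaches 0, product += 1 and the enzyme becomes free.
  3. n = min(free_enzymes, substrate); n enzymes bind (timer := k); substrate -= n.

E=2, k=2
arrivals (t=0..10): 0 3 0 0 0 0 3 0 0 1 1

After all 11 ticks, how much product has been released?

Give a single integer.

t=0: arr=0 -> substrate=0 bound=0 product=0
t=1: arr=3 -> substrate=1 bound=2 product=0
t=2: arr=0 -> substrate=1 bound=2 product=0
t=3: arr=0 -> substrate=0 bound=1 product=2
t=4: arr=0 -> substrate=0 bound=1 product=2
t=5: arr=0 -> substrate=0 bound=0 product=3
t=6: arr=3 -> substrate=1 bound=2 product=3
t=7: arr=0 -> substrate=1 bound=2 product=3
t=8: arr=0 -> substrate=0 bound=1 product=5
t=9: arr=1 -> substrate=0 bound=2 product=5
t=10: arr=1 -> substrate=0 bound=2 product=6

Answer: 6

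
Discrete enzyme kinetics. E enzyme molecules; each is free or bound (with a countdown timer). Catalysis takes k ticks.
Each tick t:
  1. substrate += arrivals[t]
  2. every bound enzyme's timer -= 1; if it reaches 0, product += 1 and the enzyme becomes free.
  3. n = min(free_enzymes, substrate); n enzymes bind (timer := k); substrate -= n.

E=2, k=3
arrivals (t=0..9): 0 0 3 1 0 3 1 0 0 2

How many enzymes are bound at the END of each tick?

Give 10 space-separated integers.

Answer: 0 0 2 2 2 2 2 2 2 2

Derivation:
t=0: arr=0 -> substrate=0 bound=0 product=0
t=1: arr=0 -> substrate=0 bound=0 product=0
t=2: arr=3 -> substrate=1 bound=2 product=0
t=3: arr=1 -> substrate=2 bound=2 product=0
t=4: arr=0 -> substrate=2 bound=2 product=0
t=5: arr=3 -> substrate=3 bound=2 product=2
t=6: arr=1 -> substrate=4 bound=2 product=2
t=7: arr=0 -> substrate=4 bound=2 product=2
t=8: arr=0 -> substrate=2 bound=2 product=4
t=9: arr=2 -> substrate=4 bound=2 product=4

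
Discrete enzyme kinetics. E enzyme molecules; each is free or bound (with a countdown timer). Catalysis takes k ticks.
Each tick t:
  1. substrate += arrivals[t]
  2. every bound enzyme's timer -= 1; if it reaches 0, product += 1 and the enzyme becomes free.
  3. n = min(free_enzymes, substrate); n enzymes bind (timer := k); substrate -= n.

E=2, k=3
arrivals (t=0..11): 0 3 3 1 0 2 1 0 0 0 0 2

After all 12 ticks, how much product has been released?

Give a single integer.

Answer: 6

Derivation:
t=0: arr=0 -> substrate=0 bound=0 product=0
t=1: arr=3 -> substrate=1 bound=2 product=0
t=2: arr=3 -> substrate=4 bound=2 product=0
t=3: arr=1 -> substrate=5 bound=2 product=0
t=4: arr=0 -> substrate=3 bound=2 product=2
t=5: arr=2 -> substrate=5 bound=2 product=2
t=6: arr=1 -> substrate=6 bound=2 product=2
t=7: arr=0 -> substrate=4 bound=2 product=4
t=8: arr=0 -> substrate=4 bound=2 product=4
t=9: arr=0 -> substrate=4 bound=2 product=4
t=10: arr=0 -> substrate=2 bound=2 product=6
t=11: arr=2 -> substrate=4 bound=2 product=6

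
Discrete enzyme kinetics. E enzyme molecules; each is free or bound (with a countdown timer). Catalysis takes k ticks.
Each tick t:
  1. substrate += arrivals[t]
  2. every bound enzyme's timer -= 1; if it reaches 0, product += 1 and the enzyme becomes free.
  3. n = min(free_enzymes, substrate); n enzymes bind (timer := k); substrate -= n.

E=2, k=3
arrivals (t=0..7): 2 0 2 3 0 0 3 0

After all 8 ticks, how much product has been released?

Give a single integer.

t=0: arr=2 -> substrate=0 bound=2 product=0
t=1: arr=0 -> substrate=0 bound=2 product=0
t=2: arr=2 -> substrate=2 bound=2 product=0
t=3: arr=3 -> substrate=3 bound=2 product=2
t=4: arr=0 -> substrate=3 bound=2 product=2
t=5: arr=0 -> substrate=3 bound=2 product=2
t=6: arr=3 -> substrate=4 bound=2 product=4
t=7: arr=0 -> substrate=4 bound=2 product=4

Answer: 4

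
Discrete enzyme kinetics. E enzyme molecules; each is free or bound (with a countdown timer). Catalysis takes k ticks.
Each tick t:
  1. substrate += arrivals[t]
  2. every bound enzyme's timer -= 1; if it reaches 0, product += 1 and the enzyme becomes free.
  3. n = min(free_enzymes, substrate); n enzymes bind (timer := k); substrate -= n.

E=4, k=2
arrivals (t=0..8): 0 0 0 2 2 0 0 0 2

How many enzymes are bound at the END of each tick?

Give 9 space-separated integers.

t=0: arr=0 -> substrate=0 bound=0 product=0
t=1: arr=0 -> substrate=0 bound=0 product=0
t=2: arr=0 -> substrate=0 bound=0 product=0
t=3: arr=2 -> substrate=0 bound=2 product=0
t=4: arr=2 -> substrate=0 bound=4 product=0
t=5: arr=0 -> substrate=0 bound=2 product=2
t=6: arr=0 -> substrate=0 bound=0 product=4
t=7: arr=0 -> substrate=0 bound=0 product=4
t=8: arr=2 -> substrate=0 bound=2 product=4

Answer: 0 0 0 2 4 2 0 0 2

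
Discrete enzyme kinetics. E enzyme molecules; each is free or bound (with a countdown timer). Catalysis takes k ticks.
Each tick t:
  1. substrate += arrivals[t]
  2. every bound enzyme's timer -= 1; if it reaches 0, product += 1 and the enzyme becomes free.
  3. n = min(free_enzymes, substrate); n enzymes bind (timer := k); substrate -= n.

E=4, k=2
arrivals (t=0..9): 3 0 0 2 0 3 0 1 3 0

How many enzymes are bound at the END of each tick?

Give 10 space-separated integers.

Answer: 3 3 0 2 2 3 3 1 4 3

Derivation:
t=0: arr=3 -> substrate=0 bound=3 product=0
t=1: arr=0 -> substrate=0 bound=3 product=0
t=2: arr=0 -> substrate=0 bound=0 product=3
t=3: arr=2 -> substrate=0 bound=2 product=3
t=4: arr=0 -> substrate=0 bound=2 product=3
t=5: arr=3 -> substrate=0 bound=3 product=5
t=6: arr=0 -> substrate=0 bound=3 product=5
t=7: arr=1 -> substrate=0 bound=1 product=8
t=8: arr=3 -> substrate=0 bound=4 product=8
t=9: arr=0 -> substrate=0 bound=3 product=9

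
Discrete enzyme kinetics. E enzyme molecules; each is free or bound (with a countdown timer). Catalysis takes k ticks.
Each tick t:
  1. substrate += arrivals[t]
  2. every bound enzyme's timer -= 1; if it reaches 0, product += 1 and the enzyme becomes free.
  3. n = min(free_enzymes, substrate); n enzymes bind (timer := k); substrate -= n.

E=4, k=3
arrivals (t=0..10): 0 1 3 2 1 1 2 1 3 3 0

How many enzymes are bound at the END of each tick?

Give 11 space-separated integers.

t=0: arr=0 -> substrate=0 bound=0 product=0
t=1: arr=1 -> substrate=0 bound=1 product=0
t=2: arr=3 -> substrate=0 bound=4 product=0
t=3: arr=2 -> substrate=2 bound=4 product=0
t=4: arr=1 -> substrate=2 bound=4 product=1
t=5: arr=1 -> substrate=0 bound=4 product=4
t=6: arr=2 -> substrate=2 bound=4 product=4
t=7: arr=1 -> substrate=2 bound=4 product=5
t=8: arr=3 -> substrate=2 bound=4 product=8
t=9: arr=3 -> substrate=5 bound=4 product=8
t=10: arr=0 -> substrate=4 bound=4 product=9

Answer: 0 1 4 4 4 4 4 4 4 4 4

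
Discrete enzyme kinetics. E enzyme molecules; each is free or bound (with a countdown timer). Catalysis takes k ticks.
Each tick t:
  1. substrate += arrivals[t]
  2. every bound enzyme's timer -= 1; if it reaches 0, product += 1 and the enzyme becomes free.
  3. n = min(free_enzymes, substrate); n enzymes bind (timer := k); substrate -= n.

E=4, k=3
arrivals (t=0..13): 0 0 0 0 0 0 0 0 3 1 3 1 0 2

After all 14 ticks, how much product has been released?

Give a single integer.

t=0: arr=0 -> substrate=0 bound=0 product=0
t=1: arr=0 -> substrate=0 bound=0 product=0
t=2: arr=0 -> substrate=0 bound=0 product=0
t=3: arr=0 -> substrate=0 bound=0 product=0
t=4: arr=0 -> substrate=0 bound=0 product=0
t=5: arr=0 -> substrate=0 bound=0 product=0
t=6: arr=0 -> substrate=0 bound=0 product=0
t=7: arr=0 -> substrate=0 bound=0 product=0
t=8: arr=3 -> substrate=0 bound=3 product=0
t=9: arr=1 -> substrate=0 bound=4 product=0
t=10: arr=3 -> substrate=3 bound=4 product=0
t=11: arr=1 -> substrate=1 bound=4 product=3
t=12: arr=0 -> substrate=0 bound=4 product=4
t=13: arr=2 -> substrate=2 bound=4 product=4

Answer: 4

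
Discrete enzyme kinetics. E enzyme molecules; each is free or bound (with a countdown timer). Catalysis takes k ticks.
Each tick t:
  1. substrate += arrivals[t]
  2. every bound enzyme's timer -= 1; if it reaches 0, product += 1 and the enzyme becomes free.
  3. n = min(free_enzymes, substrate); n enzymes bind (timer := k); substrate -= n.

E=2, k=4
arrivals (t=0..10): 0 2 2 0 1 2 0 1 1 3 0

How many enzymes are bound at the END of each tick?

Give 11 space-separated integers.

t=0: arr=0 -> substrate=0 bound=0 product=0
t=1: arr=2 -> substrate=0 bound=2 product=0
t=2: arr=2 -> substrate=2 bound=2 product=0
t=3: arr=0 -> substrate=2 bound=2 product=0
t=4: arr=1 -> substrate=3 bound=2 product=0
t=5: arr=2 -> substrate=3 bound=2 product=2
t=6: arr=0 -> substrate=3 bound=2 product=2
t=7: arr=1 -> substrate=4 bound=2 product=2
t=8: arr=1 -> substrate=5 bound=2 product=2
t=9: arr=3 -> substrate=6 bound=2 product=4
t=10: arr=0 -> substrate=6 bound=2 product=4

Answer: 0 2 2 2 2 2 2 2 2 2 2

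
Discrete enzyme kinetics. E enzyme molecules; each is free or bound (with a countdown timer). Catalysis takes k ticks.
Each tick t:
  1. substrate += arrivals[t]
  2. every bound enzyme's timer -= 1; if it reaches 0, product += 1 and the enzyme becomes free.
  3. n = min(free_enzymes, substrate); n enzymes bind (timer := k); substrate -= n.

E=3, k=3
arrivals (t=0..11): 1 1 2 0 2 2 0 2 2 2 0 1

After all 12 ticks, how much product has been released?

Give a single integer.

Answer: 9

Derivation:
t=0: arr=1 -> substrate=0 bound=1 product=0
t=1: arr=1 -> substrate=0 bound=2 product=0
t=2: arr=2 -> substrate=1 bound=3 product=0
t=3: arr=0 -> substrate=0 bound=3 product=1
t=4: arr=2 -> substrate=1 bound=3 product=2
t=5: arr=2 -> substrate=2 bound=3 product=3
t=6: arr=0 -> substrate=1 bound=3 product=4
t=7: arr=2 -> substrate=2 bound=3 product=5
t=8: arr=2 -> substrate=3 bound=3 product=6
t=9: arr=2 -> substrate=4 bound=3 product=7
t=10: arr=0 -> substrate=3 bound=3 product=8
t=11: arr=1 -> substrate=3 bound=3 product=9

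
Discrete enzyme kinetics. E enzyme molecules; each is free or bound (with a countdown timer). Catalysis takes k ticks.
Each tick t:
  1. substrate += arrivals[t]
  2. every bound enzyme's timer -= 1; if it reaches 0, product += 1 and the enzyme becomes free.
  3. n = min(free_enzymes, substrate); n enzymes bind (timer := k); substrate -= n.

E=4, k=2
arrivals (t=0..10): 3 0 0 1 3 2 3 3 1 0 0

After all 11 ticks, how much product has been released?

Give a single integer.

t=0: arr=3 -> substrate=0 bound=3 product=0
t=1: arr=0 -> substrate=0 bound=3 product=0
t=2: arr=0 -> substrate=0 bound=0 product=3
t=3: arr=1 -> substrate=0 bound=1 product=3
t=4: arr=3 -> substrate=0 bound=4 product=3
t=5: arr=2 -> substrate=1 bound=4 product=4
t=6: arr=3 -> substrate=1 bound=4 product=7
t=7: arr=3 -> substrate=3 bound=4 product=8
t=8: arr=1 -> substrate=1 bound=4 product=11
t=9: arr=0 -> substrate=0 bound=4 product=12
t=10: arr=0 -> substrate=0 bound=1 product=15

Answer: 15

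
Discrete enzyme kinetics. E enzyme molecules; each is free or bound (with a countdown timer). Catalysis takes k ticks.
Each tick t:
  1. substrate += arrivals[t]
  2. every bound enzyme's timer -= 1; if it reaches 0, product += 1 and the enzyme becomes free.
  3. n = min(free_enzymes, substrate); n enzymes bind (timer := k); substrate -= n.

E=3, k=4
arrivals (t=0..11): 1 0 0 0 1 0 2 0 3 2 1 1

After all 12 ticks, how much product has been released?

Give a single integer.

t=0: arr=1 -> substrate=0 bound=1 product=0
t=1: arr=0 -> substrate=0 bound=1 product=0
t=2: arr=0 -> substrate=0 bound=1 product=0
t=3: arr=0 -> substrate=0 bound=1 product=0
t=4: arr=1 -> substrate=0 bound=1 product=1
t=5: arr=0 -> substrate=0 bound=1 product=1
t=6: arr=2 -> substrate=0 bound=3 product=1
t=7: arr=0 -> substrate=0 bound=3 product=1
t=8: arr=3 -> substrate=2 bound=3 product=2
t=9: arr=2 -> substrate=4 bound=3 product=2
t=10: arr=1 -> substrate=3 bound=3 product=4
t=11: arr=1 -> substrate=4 bound=3 product=4

Answer: 4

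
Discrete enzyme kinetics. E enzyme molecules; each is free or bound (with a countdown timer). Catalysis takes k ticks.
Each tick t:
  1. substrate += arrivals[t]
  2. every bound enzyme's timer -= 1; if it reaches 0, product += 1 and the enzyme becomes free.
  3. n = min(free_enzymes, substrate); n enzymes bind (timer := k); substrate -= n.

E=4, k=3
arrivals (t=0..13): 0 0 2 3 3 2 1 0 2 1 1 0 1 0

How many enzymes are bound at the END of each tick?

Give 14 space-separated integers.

t=0: arr=0 -> substrate=0 bound=0 product=0
t=1: arr=0 -> substrate=0 bound=0 product=0
t=2: arr=2 -> substrate=0 bound=2 product=0
t=3: arr=3 -> substrate=1 bound=4 product=0
t=4: arr=3 -> substrate=4 bound=4 product=0
t=5: arr=2 -> substrate=4 bound=4 product=2
t=6: arr=1 -> substrate=3 bound=4 product=4
t=7: arr=0 -> substrate=3 bound=4 product=4
t=8: arr=2 -> substrate=3 bound=4 product=6
t=9: arr=1 -> substrate=2 bound=4 product=8
t=10: arr=1 -> substrate=3 bound=4 product=8
t=11: arr=0 -> substrate=1 bound=4 product=10
t=12: arr=1 -> substrate=0 bound=4 product=12
t=13: arr=0 -> substrate=0 bound=4 product=12

Answer: 0 0 2 4 4 4 4 4 4 4 4 4 4 4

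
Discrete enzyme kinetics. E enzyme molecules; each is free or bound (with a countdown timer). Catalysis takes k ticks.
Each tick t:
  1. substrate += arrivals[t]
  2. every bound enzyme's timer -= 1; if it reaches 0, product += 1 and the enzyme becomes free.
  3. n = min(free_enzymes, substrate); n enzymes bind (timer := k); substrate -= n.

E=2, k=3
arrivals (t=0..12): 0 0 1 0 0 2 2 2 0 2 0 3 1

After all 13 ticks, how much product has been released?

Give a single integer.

Answer: 5

Derivation:
t=0: arr=0 -> substrate=0 bound=0 product=0
t=1: arr=0 -> substrate=0 bound=0 product=0
t=2: arr=1 -> substrate=0 bound=1 product=0
t=3: arr=0 -> substrate=0 bound=1 product=0
t=4: arr=0 -> substrate=0 bound=1 product=0
t=5: arr=2 -> substrate=0 bound=2 product=1
t=6: arr=2 -> substrate=2 bound=2 product=1
t=7: arr=2 -> substrate=4 bound=2 product=1
t=8: arr=0 -> substrate=2 bound=2 product=3
t=9: arr=2 -> substrate=4 bound=2 product=3
t=10: arr=0 -> substrate=4 bound=2 product=3
t=11: arr=3 -> substrate=5 bound=2 product=5
t=12: arr=1 -> substrate=6 bound=2 product=5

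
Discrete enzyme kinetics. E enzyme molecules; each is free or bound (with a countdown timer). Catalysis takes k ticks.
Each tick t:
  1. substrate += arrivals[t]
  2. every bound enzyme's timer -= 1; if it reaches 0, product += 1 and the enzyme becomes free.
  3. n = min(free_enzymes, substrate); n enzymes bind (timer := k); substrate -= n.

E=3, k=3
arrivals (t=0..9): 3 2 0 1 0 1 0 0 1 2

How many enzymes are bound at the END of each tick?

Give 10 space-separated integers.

Answer: 3 3 3 3 3 3 1 1 2 3

Derivation:
t=0: arr=3 -> substrate=0 bound=3 product=0
t=1: arr=2 -> substrate=2 bound=3 product=0
t=2: arr=0 -> substrate=2 bound=3 product=0
t=3: arr=1 -> substrate=0 bound=3 product=3
t=4: arr=0 -> substrate=0 bound=3 product=3
t=5: arr=1 -> substrate=1 bound=3 product=3
t=6: arr=0 -> substrate=0 bound=1 product=6
t=7: arr=0 -> substrate=0 bound=1 product=6
t=8: arr=1 -> substrate=0 bound=2 product=6
t=9: arr=2 -> substrate=0 bound=3 product=7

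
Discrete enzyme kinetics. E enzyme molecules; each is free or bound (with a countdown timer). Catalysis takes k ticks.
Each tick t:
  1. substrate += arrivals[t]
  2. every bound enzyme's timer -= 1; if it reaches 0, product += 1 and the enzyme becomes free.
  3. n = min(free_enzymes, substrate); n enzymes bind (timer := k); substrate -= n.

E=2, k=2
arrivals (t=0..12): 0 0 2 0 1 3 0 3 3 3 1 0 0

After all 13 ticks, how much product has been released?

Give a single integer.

t=0: arr=0 -> substrate=0 bound=0 product=0
t=1: arr=0 -> substrate=0 bound=0 product=0
t=2: arr=2 -> substrate=0 bound=2 product=0
t=3: arr=0 -> substrate=0 bound=2 product=0
t=4: arr=1 -> substrate=0 bound=1 product=2
t=5: arr=3 -> substrate=2 bound=2 product=2
t=6: arr=0 -> substrate=1 bound=2 product=3
t=7: arr=3 -> substrate=3 bound=2 product=4
t=8: arr=3 -> substrate=5 bound=2 product=5
t=9: arr=3 -> substrate=7 bound=2 product=6
t=10: arr=1 -> substrate=7 bound=2 product=7
t=11: arr=0 -> substrate=6 bound=2 product=8
t=12: arr=0 -> substrate=5 bound=2 product=9

Answer: 9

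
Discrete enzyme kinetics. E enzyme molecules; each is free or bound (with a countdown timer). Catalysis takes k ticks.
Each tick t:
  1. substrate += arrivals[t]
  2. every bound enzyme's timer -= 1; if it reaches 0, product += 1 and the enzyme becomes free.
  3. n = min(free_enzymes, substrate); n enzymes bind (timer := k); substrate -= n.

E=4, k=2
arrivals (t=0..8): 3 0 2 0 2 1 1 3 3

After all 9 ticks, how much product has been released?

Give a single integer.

t=0: arr=3 -> substrate=0 bound=3 product=0
t=1: arr=0 -> substrate=0 bound=3 product=0
t=2: arr=2 -> substrate=0 bound=2 product=3
t=3: arr=0 -> substrate=0 bound=2 product=3
t=4: arr=2 -> substrate=0 bound=2 product=5
t=5: arr=1 -> substrate=0 bound=3 product=5
t=6: arr=1 -> substrate=0 bound=2 product=7
t=7: arr=3 -> substrate=0 bound=4 product=8
t=8: arr=3 -> substrate=2 bound=4 product=9

Answer: 9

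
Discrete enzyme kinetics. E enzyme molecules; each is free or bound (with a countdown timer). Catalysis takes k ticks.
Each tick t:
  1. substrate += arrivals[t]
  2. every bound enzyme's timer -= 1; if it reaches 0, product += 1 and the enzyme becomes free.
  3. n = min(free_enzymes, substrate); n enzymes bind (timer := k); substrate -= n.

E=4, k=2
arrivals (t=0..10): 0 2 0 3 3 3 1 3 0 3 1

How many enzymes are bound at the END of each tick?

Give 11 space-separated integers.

Answer: 0 2 2 3 4 4 4 4 4 4 4

Derivation:
t=0: arr=0 -> substrate=0 bound=0 product=0
t=1: arr=2 -> substrate=0 bound=2 product=0
t=2: arr=0 -> substrate=0 bound=2 product=0
t=3: arr=3 -> substrate=0 bound=3 product=2
t=4: arr=3 -> substrate=2 bound=4 product=2
t=5: arr=3 -> substrate=2 bound=4 product=5
t=6: arr=1 -> substrate=2 bound=4 product=6
t=7: arr=3 -> substrate=2 bound=4 product=9
t=8: arr=0 -> substrate=1 bound=4 product=10
t=9: arr=3 -> substrate=1 bound=4 product=13
t=10: arr=1 -> substrate=1 bound=4 product=14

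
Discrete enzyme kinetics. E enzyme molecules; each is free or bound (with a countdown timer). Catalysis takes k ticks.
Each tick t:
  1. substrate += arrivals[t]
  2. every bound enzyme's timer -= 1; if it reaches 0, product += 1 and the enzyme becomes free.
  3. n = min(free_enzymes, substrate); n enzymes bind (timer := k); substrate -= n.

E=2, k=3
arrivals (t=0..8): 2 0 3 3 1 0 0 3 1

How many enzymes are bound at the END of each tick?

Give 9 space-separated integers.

Answer: 2 2 2 2 2 2 2 2 2

Derivation:
t=0: arr=2 -> substrate=0 bound=2 product=0
t=1: arr=0 -> substrate=0 bound=2 product=0
t=2: arr=3 -> substrate=3 bound=2 product=0
t=3: arr=3 -> substrate=4 bound=2 product=2
t=4: arr=1 -> substrate=5 bound=2 product=2
t=5: arr=0 -> substrate=5 bound=2 product=2
t=6: arr=0 -> substrate=3 bound=2 product=4
t=7: arr=3 -> substrate=6 bound=2 product=4
t=8: arr=1 -> substrate=7 bound=2 product=4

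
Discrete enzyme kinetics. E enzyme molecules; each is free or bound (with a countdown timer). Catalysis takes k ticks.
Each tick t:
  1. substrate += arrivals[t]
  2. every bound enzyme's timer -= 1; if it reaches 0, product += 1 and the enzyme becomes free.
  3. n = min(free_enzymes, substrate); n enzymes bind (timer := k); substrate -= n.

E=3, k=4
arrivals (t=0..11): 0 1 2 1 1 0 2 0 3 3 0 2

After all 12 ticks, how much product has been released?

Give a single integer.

Answer: 6

Derivation:
t=0: arr=0 -> substrate=0 bound=0 product=0
t=1: arr=1 -> substrate=0 bound=1 product=0
t=2: arr=2 -> substrate=0 bound=3 product=0
t=3: arr=1 -> substrate=1 bound=3 product=0
t=4: arr=1 -> substrate=2 bound=3 product=0
t=5: arr=0 -> substrate=1 bound=3 product=1
t=6: arr=2 -> substrate=1 bound=3 product=3
t=7: arr=0 -> substrate=1 bound=3 product=3
t=8: arr=3 -> substrate=4 bound=3 product=3
t=9: arr=3 -> substrate=6 bound=3 product=4
t=10: arr=0 -> substrate=4 bound=3 product=6
t=11: arr=2 -> substrate=6 bound=3 product=6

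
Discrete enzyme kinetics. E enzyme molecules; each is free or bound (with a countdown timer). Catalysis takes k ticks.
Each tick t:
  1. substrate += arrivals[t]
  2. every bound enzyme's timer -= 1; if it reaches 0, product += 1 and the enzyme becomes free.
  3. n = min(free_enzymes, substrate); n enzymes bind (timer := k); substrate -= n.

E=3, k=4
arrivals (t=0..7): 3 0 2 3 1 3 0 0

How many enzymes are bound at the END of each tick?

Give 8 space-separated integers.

t=0: arr=3 -> substrate=0 bound=3 product=0
t=1: arr=0 -> substrate=0 bound=3 product=0
t=2: arr=2 -> substrate=2 bound=3 product=0
t=3: arr=3 -> substrate=5 bound=3 product=0
t=4: arr=1 -> substrate=3 bound=3 product=3
t=5: arr=3 -> substrate=6 bound=3 product=3
t=6: arr=0 -> substrate=6 bound=3 product=3
t=7: arr=0 -> substrate=6 bound=3 product=3

Answer: 3 3 3 3 3 3 3 3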